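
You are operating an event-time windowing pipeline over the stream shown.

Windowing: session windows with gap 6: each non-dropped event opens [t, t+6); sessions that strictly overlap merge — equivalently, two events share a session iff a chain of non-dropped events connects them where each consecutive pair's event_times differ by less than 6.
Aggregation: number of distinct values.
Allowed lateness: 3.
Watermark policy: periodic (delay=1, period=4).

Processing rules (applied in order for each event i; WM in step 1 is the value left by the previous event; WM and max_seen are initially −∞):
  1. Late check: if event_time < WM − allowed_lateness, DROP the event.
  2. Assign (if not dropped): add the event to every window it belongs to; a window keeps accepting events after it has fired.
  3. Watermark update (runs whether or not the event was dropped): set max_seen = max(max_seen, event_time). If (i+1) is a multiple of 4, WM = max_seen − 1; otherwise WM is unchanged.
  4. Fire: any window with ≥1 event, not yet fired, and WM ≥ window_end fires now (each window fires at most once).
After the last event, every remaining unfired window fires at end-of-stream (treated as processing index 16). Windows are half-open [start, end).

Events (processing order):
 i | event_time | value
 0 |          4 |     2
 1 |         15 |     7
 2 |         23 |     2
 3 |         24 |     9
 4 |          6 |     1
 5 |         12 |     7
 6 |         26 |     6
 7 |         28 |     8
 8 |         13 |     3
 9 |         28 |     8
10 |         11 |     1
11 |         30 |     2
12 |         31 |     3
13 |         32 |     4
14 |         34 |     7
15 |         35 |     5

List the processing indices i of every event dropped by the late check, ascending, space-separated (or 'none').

4 5 8 10

i=0 t=4 v=2: → [4,10); WM=−∞
i=1 t=15 v=7: → [15,21); WM=−∞
i=2 t=23 v=2: → [23,29); WM=−∞
i=3 t=24 v=9: → [23,30); WM=23
i=4 t=6 v=1: DROP (t<23-3); WM=23
i=5 t=12 v=7: DROP (t<23-3); WM=23
i=6 t=26 v=6: → [23,32); WM=23
i=7 t=28 v=8: → [23,34); WM=27
i=8 t=13 v=3: DROP (t<27-3); WM=27
i=9 t=28 v=8: → [23,34); WM=27
i=10 t=11 v=1: DROP (t<27-3); WM=27
i=11 t=30 v=2: → [23,36); WM=29
i=12 t=31 v=3: → [23,37); WM=29
i=13 t=32 v=4: → [23,38); WM=29
i=14 t=34 v=7: → [23,40); WM=29
i=15 t=35 v=5: → [23,41); WM=34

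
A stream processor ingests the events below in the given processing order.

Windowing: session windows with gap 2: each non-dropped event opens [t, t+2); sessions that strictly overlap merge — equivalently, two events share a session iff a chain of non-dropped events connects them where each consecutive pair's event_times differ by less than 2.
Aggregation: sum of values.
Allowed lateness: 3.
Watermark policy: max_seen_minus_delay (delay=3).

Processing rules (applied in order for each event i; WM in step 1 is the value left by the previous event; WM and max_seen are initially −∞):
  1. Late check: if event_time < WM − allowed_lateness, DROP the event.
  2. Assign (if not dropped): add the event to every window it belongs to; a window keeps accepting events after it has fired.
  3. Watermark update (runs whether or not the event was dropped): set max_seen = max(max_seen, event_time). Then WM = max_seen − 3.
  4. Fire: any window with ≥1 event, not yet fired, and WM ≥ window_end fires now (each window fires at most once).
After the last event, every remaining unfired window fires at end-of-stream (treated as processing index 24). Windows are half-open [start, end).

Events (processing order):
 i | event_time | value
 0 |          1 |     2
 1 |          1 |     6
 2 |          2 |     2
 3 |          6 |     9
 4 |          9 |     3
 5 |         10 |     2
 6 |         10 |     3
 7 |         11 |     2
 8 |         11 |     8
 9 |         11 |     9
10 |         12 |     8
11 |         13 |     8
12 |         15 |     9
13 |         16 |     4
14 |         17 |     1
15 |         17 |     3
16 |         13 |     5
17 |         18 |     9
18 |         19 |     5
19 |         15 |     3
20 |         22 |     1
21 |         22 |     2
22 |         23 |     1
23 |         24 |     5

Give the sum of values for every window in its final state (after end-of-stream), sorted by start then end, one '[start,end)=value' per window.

i=0 t=1 v=2: → [1,3); WM=-2
i=1 t=1 v=6: → [1,3); WM=-2
i=2 t=2 v=2: → [1,4); WM=-1
i=3 t=6 v=9: → [6,8); WM=3
i=4 t=9 v=3: → [9,11); WM=6
i=5 t=10 v=2: → [9,12); WM=7
i=6 t=10 v=3: → [9,12); WM=7
i=7 t=11 v=2: → [9,13); WM=8
i=8 t=11 v=8: → [9,13); WM=8
i=9 t=11 v=9: → [9,13); WM=8
i=10 t=12 v=8: → [9,14); WM=9
i=11 t=13 v=8: → [9,15); WM=10
i=12 t=15 v=9: → [15,17); WM=12
i=13 t=16 v=4: → [15,18); WM=13
i=14 t=17 v=1: → [15,19); WM=14
i=15 t=17 v=3: → [15,19); WM=14
i=16 t=13 v=5: → [9,15); WM=14
i=17 t=18 v=9: → [15,20); WM=15
i=18 t=19 v=5: → [15,21); WM=16
i=19 t=15 v=3: → [15,21); WM=16
i=20 t=22 v=1: → [22,24); WM=19
i=21 t=22 v=2: → [22,24); WM=19
i=22 t=23 v=1: → [22,25); WM=20
i=23 t=24 v=5: → [22,26); WM=21

[1,4)=10 [6,8)=9 [9,15)=48 [15,21)=34 [22,26)=9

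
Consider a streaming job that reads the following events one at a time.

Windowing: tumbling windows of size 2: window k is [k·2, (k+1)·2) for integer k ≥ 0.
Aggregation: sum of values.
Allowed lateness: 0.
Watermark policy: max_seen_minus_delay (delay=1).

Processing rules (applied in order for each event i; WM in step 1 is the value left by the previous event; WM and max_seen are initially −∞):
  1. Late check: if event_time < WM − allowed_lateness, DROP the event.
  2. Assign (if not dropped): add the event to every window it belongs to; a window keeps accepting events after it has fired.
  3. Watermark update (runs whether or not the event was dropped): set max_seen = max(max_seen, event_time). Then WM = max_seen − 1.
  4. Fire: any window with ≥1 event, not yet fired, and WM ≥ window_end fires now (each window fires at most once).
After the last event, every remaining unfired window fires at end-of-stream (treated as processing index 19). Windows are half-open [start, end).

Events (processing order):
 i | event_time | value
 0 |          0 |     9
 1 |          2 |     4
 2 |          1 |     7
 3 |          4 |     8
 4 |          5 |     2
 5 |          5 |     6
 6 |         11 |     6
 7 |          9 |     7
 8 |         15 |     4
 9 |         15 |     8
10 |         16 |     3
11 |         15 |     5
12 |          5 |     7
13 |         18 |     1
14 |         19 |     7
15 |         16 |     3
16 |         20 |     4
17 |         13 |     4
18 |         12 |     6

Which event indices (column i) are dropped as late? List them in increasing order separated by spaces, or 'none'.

7 12 15 17 18

i=0 t=0 v=9: → [0,2); WM=-1
i=1 t=2 v=4: → [2,4); WM=1
i=2 t=1 v=7: → [0,2); WM=1
i=3 t=4 v=8: → [4,6); WM=3; [0,2) fires=16
i=4 t=5 v=2: → [4,6); WM=4; [2,4) fires=4
i=5 t=5 v=6: → [4,6); WM=4
i=6 t=11 v=6: → [10,12); WM=10; [4,6) fires=16
i=7 t=9 v=7: DROP (t<10-0); WM=10
i=8 t=15 v=4: → [14,16); WM=14; [10,12) fires=6
i=9 t=15 v=8: → [14,16); WM=14
i=10 t=16 v=3: → [16,18); WM=15
i=11 t=15 v=5: → [14,16); WM=15
i=12 t=5 v=7: DROP (t<15-0); WM=15
i=13 t=18 v=1: → [18,20); WM=17; [14,16) fires=17
i=14 t=19 v=7: → [18,20); WM=18; [16,18) fires=3
i=15 t=16 v=3: DROP (t<18-0); WM=18
i=16 t=20 v=4: → [20,22); WM=19
i=17 t=13 v=4: DROP (t<19-0); WM=19
i=18 t=12 v=6: DROP (t<19-0); WM=19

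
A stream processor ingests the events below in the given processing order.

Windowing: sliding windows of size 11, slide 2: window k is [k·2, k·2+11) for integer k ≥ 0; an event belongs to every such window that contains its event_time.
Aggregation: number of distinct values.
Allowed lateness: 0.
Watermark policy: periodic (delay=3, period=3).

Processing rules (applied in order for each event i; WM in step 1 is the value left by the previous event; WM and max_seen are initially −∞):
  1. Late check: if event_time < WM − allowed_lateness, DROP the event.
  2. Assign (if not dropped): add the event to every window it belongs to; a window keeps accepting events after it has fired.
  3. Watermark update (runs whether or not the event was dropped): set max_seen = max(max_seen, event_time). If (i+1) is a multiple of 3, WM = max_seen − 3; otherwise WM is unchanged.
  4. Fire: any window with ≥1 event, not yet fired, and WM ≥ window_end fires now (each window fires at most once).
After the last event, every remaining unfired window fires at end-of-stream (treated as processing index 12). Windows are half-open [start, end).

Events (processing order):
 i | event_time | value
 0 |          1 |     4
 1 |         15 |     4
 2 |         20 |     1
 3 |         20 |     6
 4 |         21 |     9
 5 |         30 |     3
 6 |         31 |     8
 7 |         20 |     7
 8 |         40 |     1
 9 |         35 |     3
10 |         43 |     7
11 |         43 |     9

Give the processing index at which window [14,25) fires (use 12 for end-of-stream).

i=0 t=1 v=4: → [0,11); WM=−∞
i=1 t=15 v=4: → [14,25),[12,23),[10,21),[8,19),[6,17); WM=−∞
i=2 t=20 v=1: → [20,31),[18,29),[16,27),[14,25),[12,23),[10,21); WM=17; [0,11) fires=1 [6,17) fires=1
i=3 t=20 v=6: → [20,31),[18,29),[16,27),[14,25),[12,23),[10,21); WM=17
i=4 t=21 v=9: → [20,31),[18,29),[16,27),[14,25),[12,23); WM=17
i=5 t=30 v=3: → [30,41),[28,39),[26,37),[24,35),[22,33),[20,31); WM=27; [8,19) fires=1 [10,21) fires=3 [12,23) fires=4 [14,25) fires=4 [16,27) fires=3
i=6 t=31 v=8: → [30,41),[28,39),[26,37),[24,35),[22,33); WM=27
i=7 t=20 v=7: DROP (t<27-0); WM=27
i=8 t=40 v=1: → [40,51),[38,49),[36,47),[34,45),[32,43),[30,41); WM=37; [18,29) fires=3 [20,31) fires=4 [22,33) fires=2 [24,35) fires=2 [26,37) fires=2
i=9 t=35 v=3: DROP (t<37-0); WM=37
i=10 t=43 v=7: → [42,53),[40,51),[38,49),[36,47),[34,45); WM=37
i=11 t=43 v=9: → [42,53),[40,51),[38,49),[36,47),[34,45); WM=40; [28,39) fires=2

5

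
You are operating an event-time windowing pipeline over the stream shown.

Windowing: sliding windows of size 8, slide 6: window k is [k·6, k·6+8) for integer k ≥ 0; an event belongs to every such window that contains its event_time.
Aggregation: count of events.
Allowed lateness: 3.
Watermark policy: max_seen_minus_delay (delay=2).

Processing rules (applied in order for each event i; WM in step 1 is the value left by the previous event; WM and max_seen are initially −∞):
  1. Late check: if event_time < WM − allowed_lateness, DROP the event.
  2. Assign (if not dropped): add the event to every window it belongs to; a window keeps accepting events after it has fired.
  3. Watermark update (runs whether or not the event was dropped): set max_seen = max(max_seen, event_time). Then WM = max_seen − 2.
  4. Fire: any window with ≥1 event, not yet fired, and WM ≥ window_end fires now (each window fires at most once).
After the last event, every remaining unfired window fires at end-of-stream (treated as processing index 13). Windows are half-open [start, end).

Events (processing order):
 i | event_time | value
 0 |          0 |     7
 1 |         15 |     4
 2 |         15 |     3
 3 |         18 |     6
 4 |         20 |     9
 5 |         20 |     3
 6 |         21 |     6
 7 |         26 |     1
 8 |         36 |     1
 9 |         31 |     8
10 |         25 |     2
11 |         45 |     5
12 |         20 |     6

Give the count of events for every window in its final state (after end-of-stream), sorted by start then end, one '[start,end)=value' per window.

[0,8)=1 [12,20)=3 [18,26)=4 [24,32)=2 [30,38)=2 [36,44)=1 [42,50)=1

i=0 t=0 v=7: → [0,8); WM=-2
i=1 t=15 v=4: → [12,20); WM=13; [0,8) fires=1
i=2 t=15 v=3: → [12,20); WM=13
i=3 t=18 v=6: → [18,26),[12,20); WM=16
i=4 t=20 v=9: → [18,26); WM=18
i=5 t=20 v=3: → [18,26); WM=18
i=6 t=21 v=6: → [18,26); WM=19
i=7 t=26 v=1: → [24,32); WM=24; [12,20) fires=3
i=8 t=36 v=1: → [36,44),[30,38); WM=34; [18,26) fires=4 [24,32) fires=1
i=9 t=31 v=8: → [30,38),[24,32); WM=34
i=10 t=25 v=2: DROP (t<34-3); WM=34
i=11 t=45 v=5: → [42,50); WM=43; [30,38) fires=2
i=12 t=20 v=6: DROP (t<43-3); WM=43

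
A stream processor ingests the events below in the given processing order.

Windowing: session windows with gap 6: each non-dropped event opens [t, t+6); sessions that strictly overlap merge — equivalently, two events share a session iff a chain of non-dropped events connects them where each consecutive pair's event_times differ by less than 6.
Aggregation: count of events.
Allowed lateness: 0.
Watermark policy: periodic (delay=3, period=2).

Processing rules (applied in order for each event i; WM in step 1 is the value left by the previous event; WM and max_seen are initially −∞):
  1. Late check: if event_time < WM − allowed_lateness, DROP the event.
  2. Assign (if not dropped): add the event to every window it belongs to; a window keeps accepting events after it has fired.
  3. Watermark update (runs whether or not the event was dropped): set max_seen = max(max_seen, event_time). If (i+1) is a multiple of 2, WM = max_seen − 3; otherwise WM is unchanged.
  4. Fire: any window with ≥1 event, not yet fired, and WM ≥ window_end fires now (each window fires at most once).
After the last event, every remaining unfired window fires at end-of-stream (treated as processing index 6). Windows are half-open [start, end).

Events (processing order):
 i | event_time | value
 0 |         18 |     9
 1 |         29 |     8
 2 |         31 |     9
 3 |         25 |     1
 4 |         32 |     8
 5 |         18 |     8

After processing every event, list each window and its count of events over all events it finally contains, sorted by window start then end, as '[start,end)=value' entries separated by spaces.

[18,24)=1 [29,38)=3

i=0 t=18 v=9: → [18,24); WM=−∞
i=1 t=29 v=8: → [29,35); WM=26
i=2 t=31 v=9: → [29,37); WM=26
i=3 t=25 v=1: DROP (t<26-0); WM=28
i=4 t=32 v=8: → [29,38); WM=28
i=5 t=18 v=8: DROP (t<28-0); WM=29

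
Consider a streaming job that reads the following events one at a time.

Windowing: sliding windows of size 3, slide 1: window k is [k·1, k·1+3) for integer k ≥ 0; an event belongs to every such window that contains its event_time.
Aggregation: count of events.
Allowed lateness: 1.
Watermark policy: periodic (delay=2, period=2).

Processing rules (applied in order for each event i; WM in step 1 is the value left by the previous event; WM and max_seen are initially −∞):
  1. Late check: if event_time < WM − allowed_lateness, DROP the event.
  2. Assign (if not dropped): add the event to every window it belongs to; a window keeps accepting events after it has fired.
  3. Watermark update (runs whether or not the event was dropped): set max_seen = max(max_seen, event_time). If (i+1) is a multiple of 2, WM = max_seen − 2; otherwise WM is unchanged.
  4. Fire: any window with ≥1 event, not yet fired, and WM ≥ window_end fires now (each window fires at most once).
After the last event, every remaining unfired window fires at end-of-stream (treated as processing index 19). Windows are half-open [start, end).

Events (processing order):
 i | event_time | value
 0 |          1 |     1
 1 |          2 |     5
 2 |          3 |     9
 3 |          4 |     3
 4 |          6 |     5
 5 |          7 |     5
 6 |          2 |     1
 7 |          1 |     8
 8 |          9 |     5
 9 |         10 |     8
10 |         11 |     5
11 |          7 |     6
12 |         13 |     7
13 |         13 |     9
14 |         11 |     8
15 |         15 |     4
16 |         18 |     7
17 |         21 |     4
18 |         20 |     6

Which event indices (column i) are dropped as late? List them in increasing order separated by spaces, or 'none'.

6 7

i=0 t=1 v=1: → [1,4),[0,3); WM=−∞
i=1 t=2 v=5: → [2,5),[1,4),[0,3); WM=0
i=2 t=3 v=9: → [3,6),[2,5),[1,4); WM=0
i=3 t=4 v=3: → [4,7),[3,6),[2,5); WM=2
i=4 t=6 v=5: → [6,9),[5,8),[4,7); WM=2
i=5 t=7 v=5: → [7,10),[6,9),[5,8); WM=5; [0,3) fires=2 [1,4) fires=3 [2,5) fires=3
i=6 t=2 v=1: DROP (t<5-1); WM=5
i=7 t=1 v=8: DROP (t<5-1); WM=5
i=8 t=9 v=5: → [9,12),[8,11),[7,10); WM=5
i=9 t=10 v=8: → [10,13),[9,12),[8,11); WM=8; [3,6) fires=2 [4,7) fires=2 [5,8) fires=2
i=10 t=11 v=5: → [11,14),[10,13),[9,12); WM=8
i=11 t=7 v=6: → [7,10),[6,9),[5,8); WM=9; [6,9) fires=3
i=12 t=13 v=7: → [13,16),[12,15),[11,14); WM=9
i=13 t=13 v=9: → [13,16),[12,15),[11,14); WM=11; [7,10) fires=3 [8,11) fires=2
i=14 t=11 v=8: → [11,14),[10,13),[9,12); WM=11
i=15 t=15 v=4: → [15,18),[14,17),[13,16); WM=13; [9,12) fires=4 [10,13) fires=3
i=16 t=18 v=7: → [18,21),[17,20),[16,19); WM=13
i=17 t=21 v=4: → [21,24),[20,23),[19,22); WM=19; [11,14) fires=4 [12,15) fires=2 [13,16) fires=3 [14,17) fires=1 [15,18) fires=1 [16,19) fires=1
i=18 t=20 v=6: → [20,23),[19,22),[18,21); WM=19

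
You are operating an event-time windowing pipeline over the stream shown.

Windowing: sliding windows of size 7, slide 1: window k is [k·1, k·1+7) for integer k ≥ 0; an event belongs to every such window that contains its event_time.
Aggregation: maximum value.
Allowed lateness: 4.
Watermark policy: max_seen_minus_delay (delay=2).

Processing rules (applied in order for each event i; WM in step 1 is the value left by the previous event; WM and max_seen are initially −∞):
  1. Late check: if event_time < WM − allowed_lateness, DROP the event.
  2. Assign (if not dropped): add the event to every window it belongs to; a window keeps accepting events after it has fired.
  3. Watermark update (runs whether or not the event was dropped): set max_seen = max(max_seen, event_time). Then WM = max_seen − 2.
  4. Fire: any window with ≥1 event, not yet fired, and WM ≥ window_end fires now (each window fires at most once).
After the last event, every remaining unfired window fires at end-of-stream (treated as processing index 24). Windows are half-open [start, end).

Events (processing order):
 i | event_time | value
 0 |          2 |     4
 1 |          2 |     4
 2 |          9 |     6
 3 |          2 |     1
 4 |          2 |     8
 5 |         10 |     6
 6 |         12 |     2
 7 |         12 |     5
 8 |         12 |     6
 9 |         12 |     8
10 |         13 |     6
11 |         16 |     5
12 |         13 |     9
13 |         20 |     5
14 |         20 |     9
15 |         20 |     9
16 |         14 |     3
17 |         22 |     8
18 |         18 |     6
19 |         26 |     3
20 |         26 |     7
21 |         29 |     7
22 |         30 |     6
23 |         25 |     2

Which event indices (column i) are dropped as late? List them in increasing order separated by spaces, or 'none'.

3 4

i=0 t=2 v=4: → [2,9),[1,8),[0,7); WM=0
i=1 t=2 v=4: → [2,9),[1,8),[0,7); WM=0
i=2 t=9 v=6: → [9,16),[8,15),[7,14),[6,13),[5,12),[4,11),[3,10); WM=7; [0,7) fires=4
i=3 t=2 v=1: DROP (t<7-4); WM=7
i=4 t=2 v=8: DROP (t<7-4); WM=7
i=5 t=10 v=6: → [10,17),[9,16),[8,15),[7,14),[6,13),[5,12),[4,11); WM=8; [1,8) fires=4
i=6 t=12 v=2: → [12,19),[11,18),[10,17),[9,16),[8,15),[7,14),[6,13); WM=10; [2,9) fires=4 [3,10) fires=6
i=7 t=12 v=5: → [12,19),[11,18),[10,17),[9,16),[8,15),[7,14),[6,13); WM=10
i=8 t=12 v=6: → [12,19),[11,18),[10,17),[9,16),[8,15),[7,14),[6,13); WM=10
i=9 t=12 v=8: → [12,19),[11,18),[10,17),[9,16),[8,15),[7,14),[6,13); WM=10
i=10 t=13 v=6: → [13,20),[12,19),[11,18),[10,17),[9,16),[8,15),[7,14); WM=11; [4,11) fires=6
i=11 t=16 v=5: → [16,23),[15,22),[14,21),[13,20),[12,19),[11,18),[10,17); WM=14; [5,12) fires=6 [6,13) fires=8 [7,14) fires=8
i=12 t=13 v=9: → [13,20),[12,19),[11,18),[10,17),[9,16),[8,15),[7,14); WM=14
i=13 t=20 v=5: → [20,27),[19,26),[18,25),[17,24),[16,23),[15,22),[14,21); WM=18; [8,15) fires=9 [9,16) fires=9 [10,17) fires=9 [11,18) fires=9
i=14 t=20 v=9: → [20,27),[19,26),[18,25),[17,24),[16,23),[15,22),[14,21); WM=18
i=15 t=20 v=9: → [20,27),[19,26),[18,25),[17,24),[16,23),[15,22),[14,21); WM=18
i=16 t=14 v=3: → [14,21),[13,20),[12,19),[11,18),[10,17),[9,16),[8,15); WM=18
i=17 t=22 v=8: → [22,29),[21,28),[20,27),[19,26),[18,25),[17,24),[16,23); WM=20; [12,19) fires=9 [13,20) fires=9
i=18 t=18 v=6: → [18,25),[17,24),[16,23),[15,22),[14,21),[13,20),[12,19); WM=20
i=19 t=26 v=3: → [26,33),[25,32),[24,31),[23,30),[22,29),[21,28),[20,27); WM=24; [14,21) fires=9 [15,22) fires=9 [16,23) fires=9 [17,24) fires=9
i=20 t=26 v=7: → [26,33),[25,32),[24,31),[23,30),[22,29),[21,28),[20,27); WM=24
i=21 t=29 v=7: → [29,36),[28,35),[27,34),[26,33),[25,32),[24,31),[23,30); WM=27; [18,25) fires=9 [19,26) fires=9 [20,27) fires=9
i=22 t=30 v=6: → [30,37),[29,36),[28,35),[27,34),[26,33),[25,32),[24,31); WM=28; [21,28) fires=8
i=23 t=25 v=2: → [25,32),[24,31),[23,30),[22,29),[21,28),[20,27),[19,26); WM=28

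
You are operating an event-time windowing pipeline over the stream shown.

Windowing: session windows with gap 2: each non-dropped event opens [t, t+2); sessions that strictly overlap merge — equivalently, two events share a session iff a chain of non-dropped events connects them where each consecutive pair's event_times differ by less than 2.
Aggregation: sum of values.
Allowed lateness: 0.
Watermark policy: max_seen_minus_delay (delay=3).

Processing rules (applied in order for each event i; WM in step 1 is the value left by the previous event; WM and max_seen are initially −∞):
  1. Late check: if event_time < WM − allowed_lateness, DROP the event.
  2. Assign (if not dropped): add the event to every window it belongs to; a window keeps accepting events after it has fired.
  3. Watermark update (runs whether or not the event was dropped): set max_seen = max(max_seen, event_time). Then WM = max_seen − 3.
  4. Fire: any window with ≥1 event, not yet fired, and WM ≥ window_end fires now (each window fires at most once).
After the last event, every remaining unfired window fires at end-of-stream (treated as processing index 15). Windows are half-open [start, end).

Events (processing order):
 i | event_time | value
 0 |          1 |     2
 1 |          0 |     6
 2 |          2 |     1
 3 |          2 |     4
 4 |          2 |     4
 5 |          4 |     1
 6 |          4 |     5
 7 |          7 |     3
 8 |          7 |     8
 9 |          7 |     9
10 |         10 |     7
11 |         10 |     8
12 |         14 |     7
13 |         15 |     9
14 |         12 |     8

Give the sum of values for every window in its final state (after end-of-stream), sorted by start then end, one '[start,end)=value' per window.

[0,4)=17 [4,6)=6 [7,9)=20 [10,12)=15 [12,14)=8 [14,17)=16

i=0 t=1 v=2: → [1,3); WM=-2
i=1 t=0 v=6: → [0,3); WM=-2
i=2 t=2 v=1: → [0,4); WM=-1
i=3 t=2 v=4: → [0,4); WM=-1
i=4 t=2 v=4: → [0,4); WM=-1
i=5 t=4 v=1: → [4,6); WM=1
i=6 t=4 v=5: → [4,6); WM=1
i=7 t=7 v=3: → [7,9); WM=4
i=8 t=7 v=8: → [7,9); WM=4
i=9 t=7 v=9: → [7,9); WM=4
i=10 t=10 v=7: → [10,12); WM=7
i=11 t=10 v=8: → [10,12); WM=7
i=12 t=14 v=7: → [14,16); WM=11
i=13 t=15 v=9: → [14,17); WM=12
i=14 t=12 v=8: → [12,14); WM=12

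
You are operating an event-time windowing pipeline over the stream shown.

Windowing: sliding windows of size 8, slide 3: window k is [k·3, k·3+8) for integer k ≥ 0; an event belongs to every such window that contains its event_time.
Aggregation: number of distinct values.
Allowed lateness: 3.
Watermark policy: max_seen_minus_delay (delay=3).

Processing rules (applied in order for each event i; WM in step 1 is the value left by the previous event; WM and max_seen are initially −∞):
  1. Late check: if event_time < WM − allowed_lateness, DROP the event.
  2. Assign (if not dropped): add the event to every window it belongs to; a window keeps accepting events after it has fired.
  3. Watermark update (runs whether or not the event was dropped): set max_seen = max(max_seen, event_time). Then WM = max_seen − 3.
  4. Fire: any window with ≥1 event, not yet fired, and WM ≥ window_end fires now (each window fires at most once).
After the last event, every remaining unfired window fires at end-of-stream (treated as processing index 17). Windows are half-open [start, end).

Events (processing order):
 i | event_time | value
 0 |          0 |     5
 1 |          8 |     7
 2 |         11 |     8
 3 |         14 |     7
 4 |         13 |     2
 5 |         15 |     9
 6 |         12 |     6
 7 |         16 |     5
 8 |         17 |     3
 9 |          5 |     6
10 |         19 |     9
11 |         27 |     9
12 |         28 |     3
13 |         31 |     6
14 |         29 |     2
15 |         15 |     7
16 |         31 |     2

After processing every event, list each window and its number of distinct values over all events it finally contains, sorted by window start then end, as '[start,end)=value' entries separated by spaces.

[0,8)=1 [3,11)=1 [6,14)=4 [9,17)=6 [12,20)=6 [15,23)=3 [18,26)=1 [21,29)=2 [24,32)=4 [27,35)=4 [30,38)=2

i=0 t=0 v=5: → [0,8); WM=-3
i=1 t=8 v=7: → [6,14),[3,11); WM=5
i=2 t=11 v=8: → [9,17),[6,14); WM=8; [0,8) fires=1
i=3 t=14 v=7: → [12,20),[9,17); WM=11; [3,11) fires=1
i=4 t=13 v=2: → [12,20),[9,17),[6,14); WM=11
i=5 t=15 v=9: → [15,23),[12,20),[9,17); WM=12
i=6 t=12 v=6: → [12,20),[9,17),[6,14); WM=12
i=7 t=16 v=5: → [15,23),[12,20),[9,17); WM=13
i=8 t=17 v=3: → [15,23),[12,20); WM=14; [6,14) fires=4
i=9 t=5 v=6: DROP (t<14-3); WM=14
i=10 t=19 v=9: → [18,26),[15,23),[12,20); WM=16
i=11 t=27 v=9: → [27,35),[24,32),[21,29); WM=24; [9,17) fires=6 [12,20) fires=6 [15,23) fires=3
i=12 t=28 v=3: → [27,35),[24,32),[21,29); WM=25
i=13 t=31 v=6: → [30,38),[27,35),[24,32); WM=28; [18,26) fires=1
i=14 t=29 v=2: → [27,35),[24,32); WM=28
i=15 t=15 v=7: DROP (t<28-3); WM=28
i=16 t=31 v=2: → [30,38),[27,35),[24,32); WM=28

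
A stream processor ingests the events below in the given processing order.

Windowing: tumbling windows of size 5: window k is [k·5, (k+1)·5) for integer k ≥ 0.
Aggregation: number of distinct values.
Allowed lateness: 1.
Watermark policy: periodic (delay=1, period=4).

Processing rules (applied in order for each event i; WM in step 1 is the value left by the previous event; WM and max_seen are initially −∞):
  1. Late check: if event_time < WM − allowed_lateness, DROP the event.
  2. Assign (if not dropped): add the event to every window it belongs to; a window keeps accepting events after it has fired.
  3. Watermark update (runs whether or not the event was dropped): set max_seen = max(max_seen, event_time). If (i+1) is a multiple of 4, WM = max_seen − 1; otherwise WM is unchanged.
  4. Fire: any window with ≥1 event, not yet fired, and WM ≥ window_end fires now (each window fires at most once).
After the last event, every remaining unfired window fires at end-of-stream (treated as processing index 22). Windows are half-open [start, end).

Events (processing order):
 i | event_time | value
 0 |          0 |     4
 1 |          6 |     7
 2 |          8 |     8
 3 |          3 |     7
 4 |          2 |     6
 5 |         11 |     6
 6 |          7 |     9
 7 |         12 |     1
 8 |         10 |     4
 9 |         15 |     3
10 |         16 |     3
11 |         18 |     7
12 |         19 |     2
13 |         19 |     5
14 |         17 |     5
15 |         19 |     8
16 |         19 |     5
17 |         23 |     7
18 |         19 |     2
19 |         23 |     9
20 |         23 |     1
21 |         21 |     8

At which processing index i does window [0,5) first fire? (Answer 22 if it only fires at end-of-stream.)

i=0 t=0 v=4: → [0,5); WM=−∞
i=1 t=6 v=7: → [5,10); WM=−∞
i=2 t=8 v=8: → [5,10); WM=−∞
i=3 t=3 v=7: → [0,5); WM=7; [0,5) fires=2
i=4 t=2 v=6: DROP (t<7-1); WM=7
i=5 t=11 v=6: → [10,15); WM=7
i=6 t=7 v=9: → [5,10); WM=7
i=7 t=12 v=1: → [10,15); WM=11; [5,10) fires=3
i=8 t=10 v=4: → [10,15); WM=11
i=9 t=15 v=3: → [15,20); WM=11
i=10 t=16 v=3: → [15,20); WM=11
i=11 t=18 v=7: → [15,20); WM=17; [10,15) fires=3
i=12 t=19 v=2: → [15,20); WM=17
i=13 t=19 v=5: → [15,20); WM=17
i=14 t=17 v=5: → [15,20); WM=17
i=15 t=19 v=8: → [15,20); WM=18
i=16 t=19 v=5: → [15,20); WM=18
i=17 t=23 v=7: → [20,25); WM=18
i=18 t=19 v=2: → [15,20); WM=18
i=19 t=23 v=9: → [20,25); WM=22; [15,20) fires=5
i=20 t=23 v=1: → [20,25); WM=22
i=21 t=21 v=8: → [20,25); WM=22

3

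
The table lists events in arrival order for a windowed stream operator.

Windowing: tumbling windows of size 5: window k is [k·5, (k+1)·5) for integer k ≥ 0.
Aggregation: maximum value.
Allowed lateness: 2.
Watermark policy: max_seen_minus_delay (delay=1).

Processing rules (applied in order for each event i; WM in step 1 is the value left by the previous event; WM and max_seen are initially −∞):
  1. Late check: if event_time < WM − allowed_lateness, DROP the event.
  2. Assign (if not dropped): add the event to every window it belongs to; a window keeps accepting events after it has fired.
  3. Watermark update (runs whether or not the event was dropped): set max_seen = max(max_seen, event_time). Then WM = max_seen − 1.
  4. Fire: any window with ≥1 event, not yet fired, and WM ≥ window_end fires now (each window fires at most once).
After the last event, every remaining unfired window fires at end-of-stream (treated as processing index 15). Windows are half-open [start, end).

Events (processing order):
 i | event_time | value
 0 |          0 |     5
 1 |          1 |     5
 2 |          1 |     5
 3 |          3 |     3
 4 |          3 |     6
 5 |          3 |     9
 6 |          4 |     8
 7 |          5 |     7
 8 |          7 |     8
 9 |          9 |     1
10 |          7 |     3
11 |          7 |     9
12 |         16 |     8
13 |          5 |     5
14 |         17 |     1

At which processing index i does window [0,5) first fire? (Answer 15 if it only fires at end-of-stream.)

i=0 t=0 v=5: → [0,5); WM=-1
i=1 t=1 v=5: → [0,5); WM=0
i=2 t=1 v=5: → [0,5); WM=0
i=3 t=3 v=3: → [0,5); WM=2
i=4 t=3 v=6: → [0,5); WM=2
i=5 t=3 v=9: → [0,5); WM=2
i=6 t=4 v=8: → [0,5); WM=3
i=7 t=5 v=7: → [5,10); WM=4
i=8 t=7 v=8: → [5,10); WM=6; [0,5) fires=9
i=9 t=9 v=1: → [5,10); WM=8
i=10 t=7 v=3: → [5,10); WM=8
i=11 t=7 v=9: → [5,10); WM=8
i=12 t=16 v=8: → [15,20); WM=15; [5,10) fires=9
i=13 t=5 v=5: DROP (t<15-2); WM=15
i=14 t=17 v=1: → [15,20); WM=16

8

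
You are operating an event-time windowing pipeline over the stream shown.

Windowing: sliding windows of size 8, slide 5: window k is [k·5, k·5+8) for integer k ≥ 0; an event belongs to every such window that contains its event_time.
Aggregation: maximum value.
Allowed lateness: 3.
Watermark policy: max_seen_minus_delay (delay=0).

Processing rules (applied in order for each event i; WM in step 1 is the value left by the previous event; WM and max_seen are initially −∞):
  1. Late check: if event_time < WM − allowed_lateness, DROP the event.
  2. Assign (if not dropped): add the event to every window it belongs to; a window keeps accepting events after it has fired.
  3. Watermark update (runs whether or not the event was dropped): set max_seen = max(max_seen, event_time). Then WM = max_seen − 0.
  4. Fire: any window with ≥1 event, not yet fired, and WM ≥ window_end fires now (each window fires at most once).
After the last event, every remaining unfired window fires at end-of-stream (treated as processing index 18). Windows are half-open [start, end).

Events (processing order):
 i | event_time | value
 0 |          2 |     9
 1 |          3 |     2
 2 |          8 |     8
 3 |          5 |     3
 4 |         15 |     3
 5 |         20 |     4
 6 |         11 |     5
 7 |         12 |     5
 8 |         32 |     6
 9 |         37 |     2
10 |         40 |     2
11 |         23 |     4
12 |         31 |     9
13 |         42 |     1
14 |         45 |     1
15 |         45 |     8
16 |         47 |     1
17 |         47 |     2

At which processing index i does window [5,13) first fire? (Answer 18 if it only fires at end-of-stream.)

4

i=0 t=2 v=9: → [0,8); WM=2
i=1 t=3 v=2: → [0,8); WM=3
i=2 t=8 v=8: → [5,13); WM=8; [0,8) fires=9
i=3 t=5 v=3: → [5,13),[0,8); WM=8
i=4 t=15 v=3: → [15,23),[10,18); WM=15; [5,13) fires=8
i=5 t=20 v=4: → [20,28),[15,23); WM=20; [10,18) fires=3
i=6 t=11 v=5: DROP (t<20-3); WM=20
i=7 t=12 v=5: DROP (t<20-3); WM=20
i=8 t=32 v=6: → [30,38),[25,33); WM=32; [15,23) fires=4 [20,28) fires=4
i=9 t=37 v=2: → [35,43),[30,38); WM=37; [25,33) fires=6
i=10 t=40 v=2: → [40,48),[35,43); WM=40; [30,38) fires=6
i=11 t=23 v=4: DROP (t<40-3); WM=40
i=12 t=31 v=9: DROP (t<40-3); WM=40
i=13 t=42 v=1: → [40,48),[35,43); WM=42
i=14 t=45 v=1: → [45,53),[40,48); WM=45; [35,43) fires=2
i=15 t=45 v=8: → [45,53),[40,48); WM=45
i=16 t=47 v=1: → [45,53),[40,48); WM=47
i=17 t=47 v=2: → [45,53),[40,48); WM=47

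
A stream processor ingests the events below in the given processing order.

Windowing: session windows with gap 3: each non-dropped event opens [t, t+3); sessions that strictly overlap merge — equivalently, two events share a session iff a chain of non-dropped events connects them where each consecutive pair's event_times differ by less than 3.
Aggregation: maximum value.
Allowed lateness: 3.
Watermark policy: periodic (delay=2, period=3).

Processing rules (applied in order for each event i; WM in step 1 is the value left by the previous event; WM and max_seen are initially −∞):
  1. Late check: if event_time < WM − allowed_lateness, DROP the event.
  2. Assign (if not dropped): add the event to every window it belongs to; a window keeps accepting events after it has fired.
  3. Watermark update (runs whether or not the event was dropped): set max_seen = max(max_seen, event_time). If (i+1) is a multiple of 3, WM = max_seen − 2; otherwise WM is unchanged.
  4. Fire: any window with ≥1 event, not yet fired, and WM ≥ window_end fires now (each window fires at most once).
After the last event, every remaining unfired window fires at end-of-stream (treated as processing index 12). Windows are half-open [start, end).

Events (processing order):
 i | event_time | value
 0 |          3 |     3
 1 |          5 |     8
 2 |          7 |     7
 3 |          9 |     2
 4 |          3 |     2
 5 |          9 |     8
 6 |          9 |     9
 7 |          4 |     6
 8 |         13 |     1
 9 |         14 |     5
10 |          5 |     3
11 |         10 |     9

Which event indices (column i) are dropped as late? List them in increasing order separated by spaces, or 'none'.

10

i=0 t=3 v=3: → [3,6); WM=−∞
i=1 t=5 v=8: → [3,8); WM=−∞
i=2 t=7 v=7: → [3,10); WM=5
i=3 t=9 v=2: → [3,12); WM=5
i=4 t=3 v=2: → [3,12); WM=5
i=5 t=9 v=8: → [3,12); WM=7
i=6 t=9 v=9: → [3,12); WM=7
i=7 t=4 v=6: → [3,12); WM=7
i=8 t=13 v=1: → [13,16); WM=11
i=9 t=14 v=5: → [13,17); WM=11
i=10 t=5 v=3: DROP (t<11-3); WM=11
i=11 t=10 v=9: → [3,13); WM=12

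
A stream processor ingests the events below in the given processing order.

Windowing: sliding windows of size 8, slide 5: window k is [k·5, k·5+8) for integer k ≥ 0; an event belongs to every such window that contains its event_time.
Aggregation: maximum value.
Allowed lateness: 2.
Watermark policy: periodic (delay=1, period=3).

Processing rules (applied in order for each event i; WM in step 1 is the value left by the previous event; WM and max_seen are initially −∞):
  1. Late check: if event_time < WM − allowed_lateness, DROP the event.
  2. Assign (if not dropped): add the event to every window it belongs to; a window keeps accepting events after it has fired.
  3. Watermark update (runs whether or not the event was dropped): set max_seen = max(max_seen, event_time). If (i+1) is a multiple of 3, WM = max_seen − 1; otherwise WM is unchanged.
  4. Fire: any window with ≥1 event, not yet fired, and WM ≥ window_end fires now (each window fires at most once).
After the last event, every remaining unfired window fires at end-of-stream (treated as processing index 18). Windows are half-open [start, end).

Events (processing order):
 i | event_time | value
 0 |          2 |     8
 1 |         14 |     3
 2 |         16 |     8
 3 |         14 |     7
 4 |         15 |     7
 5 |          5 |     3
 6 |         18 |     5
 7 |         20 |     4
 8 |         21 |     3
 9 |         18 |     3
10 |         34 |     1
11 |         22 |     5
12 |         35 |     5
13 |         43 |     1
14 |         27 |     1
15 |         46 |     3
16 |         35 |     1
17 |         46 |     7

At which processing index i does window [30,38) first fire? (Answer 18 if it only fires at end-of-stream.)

14

i=0 t=2 v=8: → [0,8); WM=−∞
i=1 t=14 v=3: → [10,18); WM=−∞
i=2 t=16 v=8: → [15,23),[10,18); WM=15; [0,8) fires=8
i=3 t=14 v=7: → [10,18); WM=15
i=4 t=15 v=7: → [15,23),[10,18); WM=15
i=5 t=5 v=3: DROP (t<15-2); WM=15
i=6 t=18 v=5: → [15,23); WM=15
i=7 t=20 v=4: → [20,28),[15,23); WM=15
i=8 t=21 v=3: → [20,28),[15,23); WM=20; [10,18) fires=8
i=9 t=18 v=3: → [15,23); WM=20
i=10 t=34 v=1: → [30,38); WM=20
i=11 t=22 v=5: → [20,28),[15,23); WM=33; [15,23) fires=8 [20,28) fires=5
i=12 t=35 v=5: → [35,43),[30,38); WM=33
i=13 t=43 v=1: → [40,48); WM=33
i=14 t=27 v=1: DROP (t<33-2); WM=42; [30,38) fires=5
i=15 t=46 v=3: → [45,53),[40,48); WM=42
i=16 t=35 v=1: DROP (t<42-2); WM=42
i=17 t=46 v=7: → [45,53),[40,48); WM=45; [35,43) fires=5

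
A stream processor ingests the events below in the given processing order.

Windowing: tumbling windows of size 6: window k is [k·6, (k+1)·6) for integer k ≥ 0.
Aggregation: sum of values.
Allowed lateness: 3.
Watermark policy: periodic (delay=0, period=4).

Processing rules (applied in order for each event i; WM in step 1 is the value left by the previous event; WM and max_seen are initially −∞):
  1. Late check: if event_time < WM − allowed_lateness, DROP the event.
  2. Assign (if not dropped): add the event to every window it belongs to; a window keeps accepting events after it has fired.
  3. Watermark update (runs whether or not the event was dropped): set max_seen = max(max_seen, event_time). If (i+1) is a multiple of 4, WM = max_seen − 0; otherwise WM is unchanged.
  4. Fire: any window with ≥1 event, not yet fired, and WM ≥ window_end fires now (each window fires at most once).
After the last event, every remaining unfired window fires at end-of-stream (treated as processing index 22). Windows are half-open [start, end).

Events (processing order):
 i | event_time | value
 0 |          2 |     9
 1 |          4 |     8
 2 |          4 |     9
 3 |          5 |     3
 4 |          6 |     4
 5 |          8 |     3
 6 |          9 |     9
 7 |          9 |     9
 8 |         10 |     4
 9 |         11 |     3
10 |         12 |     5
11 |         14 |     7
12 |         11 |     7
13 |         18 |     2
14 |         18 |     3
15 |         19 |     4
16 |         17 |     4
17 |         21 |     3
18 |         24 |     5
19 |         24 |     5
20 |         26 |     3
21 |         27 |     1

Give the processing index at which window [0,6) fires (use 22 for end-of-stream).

7

i=0 t=2 v=9: → [0,6); WM=−∞
i=1 t=4 v=8: → [0,6); WM=−∞
i=2 t=4 v=9: → [0,6); WM=−∞
i=3 t=5 v=3: → [0,6); WM=5
i=4 t=6 v=4: → [6,12); WM=5
i=5 t=8 v=3: → [6,12); WM=5
i=6 t=9 v=9: → [6,12); WM=5
i=7 t=9 v=9: → [6,12); WM=9; [0,6) fires=29
i=8 t=10 v=4: → [6,12); WM=9
i=9 t=11 v=3: → [6,12); WM=9
i=10 t=12 v=5: → [12,18); WM=9
i=11 t=14 v=7: → [12,18); WM=14; [6,12) fires=32
i=12 t=11 v=7: → [6,12); WM=14
i=13 t=18 v=2: → [18,24); WM=14
i=14 t=18 v=3: → [18,24); WM=14
i=15 t=19 v=4: → [18,24); WM=19; [12,18) fires=12
i=16 t=17 v=4: → [12,18); WM=19
i=17 t=21 v=3: → [18,24); WM=19
i=18 t=24 v=5: → [24,30); WM=19
i=19 t=24 v=5: → [24,30); WM=24; [18,24) fires=12
i=20 t=26 v=3: → [24,30); WM=24
i=21 t=27 v=1: → [24,30); WM=24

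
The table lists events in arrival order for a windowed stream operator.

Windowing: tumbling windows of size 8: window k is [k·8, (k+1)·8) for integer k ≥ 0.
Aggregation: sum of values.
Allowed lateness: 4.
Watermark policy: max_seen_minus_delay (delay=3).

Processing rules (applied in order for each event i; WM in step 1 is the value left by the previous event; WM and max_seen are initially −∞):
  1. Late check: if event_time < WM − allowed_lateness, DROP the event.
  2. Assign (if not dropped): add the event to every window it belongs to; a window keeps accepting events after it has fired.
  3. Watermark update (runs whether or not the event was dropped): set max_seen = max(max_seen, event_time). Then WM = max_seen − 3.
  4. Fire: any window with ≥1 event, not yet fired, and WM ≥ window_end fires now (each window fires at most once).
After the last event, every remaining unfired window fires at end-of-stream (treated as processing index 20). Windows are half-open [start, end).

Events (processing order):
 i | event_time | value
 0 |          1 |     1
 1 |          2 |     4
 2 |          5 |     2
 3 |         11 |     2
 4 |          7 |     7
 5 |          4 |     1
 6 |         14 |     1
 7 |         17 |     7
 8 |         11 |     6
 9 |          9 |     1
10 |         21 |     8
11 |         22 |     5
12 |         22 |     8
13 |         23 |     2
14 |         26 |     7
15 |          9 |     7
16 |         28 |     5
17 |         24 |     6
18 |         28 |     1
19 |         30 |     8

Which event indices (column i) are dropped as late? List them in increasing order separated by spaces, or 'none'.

i=0 t=1 v=1: → [0,8); WM=-2
i=1 t=2 v=4: → [0,8); WM=-1
i=2 t=5 v=2: → [0,8); WM=2
i=3 t=11 v=2: → [8,16); WM=8; [0,8) fires=7
i=4 t=7 v=7: → [0,8); WM=8
i=5 t=4 v=1: → [0,8); WM=8
i=6 t=14 v=1: → [8,16); WM=11
i=7 t=17 v=7: → [16,24); WM=14
i=8 t=11 v=6: → [8,16); WM=14
i=9 t=9 v=1: DROP (t<14-4); WM=14
i=10 t=21 v=8: → [16,24); WM=18; [8,16) fires=9
i=11 t=22 v=5: → [16,24); WM=19
i=12 t=22 v=8: → [16,24); WM=19
i=13 t=23 v=2: → [16,24); WM=20
i=14 t=26 v=7: → [24,32); WM=23
i=15 t=9 v=7: DROP (t<23-4); WM=23
i=16 t=28 v=5: → [24,32); WM=25; [16,24) fires=30
i=17 t=24 v=6: → [24,32); WM=25
i=18 t=28 v=1: → [24,32); WM=25
i=19 t=30 v=8: → [24,32); WM=27

9 15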